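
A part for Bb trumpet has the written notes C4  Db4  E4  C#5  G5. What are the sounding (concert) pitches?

Written C4 on the Bb trumpet sounds as Bb3, a major second lower; apply that shift to every note.
C4 to Bb3
Db4 to Cb4
E4 to D4
C#5 to B4
G5 to F5

Bb3 Cb4 D4 B4 F5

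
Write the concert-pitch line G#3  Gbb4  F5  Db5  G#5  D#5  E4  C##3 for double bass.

The double bass sounds a perfect octave below written, so the written part must be a perfect octave above concert — transpose each note up.
G#3 gives G#4
Gbb4 gives Gbb5
F5 gives F6
Db5 gives Db6
G#5 gives G#6
D#5 gives D#6
E4 gives E5
C##3 gives C##4

G#4 Gbb5 F6 Db6 G#6 D#6 E5 C##4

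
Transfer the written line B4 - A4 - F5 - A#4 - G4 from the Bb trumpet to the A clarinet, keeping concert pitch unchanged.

C5 Bb4 Gb5 B4 Ab4

First find concert pitch: the Bb trumpet sounds a major second below written, so B4 A4 F5 A#4 G4 sounds A4 G4 Eb5 G#4 F4.
Then write for A clarinet: it sounds a minor third below written, so the part must be a minor third above concert.
A4 → C5
G4 → Bb4
Eb5 → Gb5
G#4 → B4
F4 → Ab4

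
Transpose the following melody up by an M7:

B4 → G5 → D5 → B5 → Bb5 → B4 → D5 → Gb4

A#5 F#6 C#6 A#6 A6 A#5 C#6 F5

B4 becomes A#5
G5 becomes F#6
D5 becomes C#6
B5 becomes A#6
Bb5 becomes A6
B4 becomes A#5
D5 becomes C#6
Gb4 becomes F5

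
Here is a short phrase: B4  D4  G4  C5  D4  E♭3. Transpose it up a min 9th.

C6 Eb5 Ab5 Db6 Eb5 Fb4

B4 -> C6
D4 -> Eb5
G4 -> Ab5
C5 -> Db6
D4 -> Eb5
Eb3 -> Fb4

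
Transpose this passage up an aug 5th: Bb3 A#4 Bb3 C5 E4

F#4 E##5 F#4 G#5 B#4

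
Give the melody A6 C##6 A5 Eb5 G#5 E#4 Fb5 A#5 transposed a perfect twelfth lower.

D5 F##4 D4 Ab3 C#4 A#2 Bbb3 D#4

A6 down a perfect twelfth is D5.
C##6 down a perfect twelfth is F##4.
A perfect twelfth down from A5 gives D4.
Eb5: a twelfth down reaches A, and 19 semitones makes it Ab3.
G#5 down a perfect twelfth is C#4.
E#4: a twelfth down reaches A, and 19 semitones makes it A#2.
Fb5: a twelfth down reaches B, and 19 semitones makes it Bbb3.
A perfect twelfth down from A#5 gives D#4.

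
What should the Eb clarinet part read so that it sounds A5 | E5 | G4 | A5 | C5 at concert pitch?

The Eb clarinet sounds a minor third above written, so the written part must be a minor third below concert — transpose each note down.
A5 to F#5
E5 to C#5
G4 to E4
A5 to F#5
C5 to A4

F#5 C#5 E4 F#5 A4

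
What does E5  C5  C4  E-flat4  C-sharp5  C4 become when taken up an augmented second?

F##5 D#5 D#4 F#4 D##5 D#4

E5 becomes F##5
C5 becomes D#5
C4 becomes D#4
Eb4 becomes F#4
C#5 becomes D##5
C4 becomes D#4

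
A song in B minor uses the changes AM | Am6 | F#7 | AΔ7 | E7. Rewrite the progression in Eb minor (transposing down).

DbM Dbm6 Bb7 DbΔ7 Ab7

B minor down to Eb minor is an augmented fifth; each chord root moves by that interval while the quality stays the same.
AM: root A down an augmented fifth → Db, giving DbM.
Am6: root A down an augmented fifth → Db, giving Dbm6.
F#7: root F# down an augmented fifth → Bb, giving Bb7.
AΔ7: root A down an augmented fifth → Db, giving DbΔ7.
E7: root E down an augmented fifth → Ab, giving Ab7.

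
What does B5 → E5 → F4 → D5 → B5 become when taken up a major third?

D#6 G#5 A4 F#5 D#6

B5 -> D#6
E5 -> G#5
F4 -> A4
D5 -> F#5
B5 -> D#6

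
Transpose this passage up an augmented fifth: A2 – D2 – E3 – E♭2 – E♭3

A2 becomes E#3
D2 becomes A#2
E3 becomes B#3
Eb2 becomes B2
Eb3 becomes B3

E#3 A#2 B#3 B2 B3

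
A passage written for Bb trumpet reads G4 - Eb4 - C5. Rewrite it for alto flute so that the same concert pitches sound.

Bb4 Gb4 Eb5

First find concert pitch: the Bb trumpet sounds a major second below written, so G4 Eb4 C5 sounds F4 Db4 Bb4.
Then write for alto flute: it sounds a perfect fourth below written, so the part must be a perfect fourth above concert.
F4 → Bb4
Db4 → Gb4
Bb4 → Eb5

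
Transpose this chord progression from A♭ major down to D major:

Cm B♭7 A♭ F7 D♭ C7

A♭ major down to D major is a diminished fifth; each chord root moves by that interval while the quality stays the same.
Cm: root C down a diminished fifth → F#, giving F#m.
B♭7: root B♭ down a diminished fifth → E, giving E7.
A♭: root A♭ down a diminished fifth → D, giving D.
F7: root F down a diminished fifth → B, giving B7.
D♭: root D♭ down a diminished fifth → G, giving G.
C7: root C down a diminished fifth → F#, giving F#7.

F#m E7 D B7 G F#7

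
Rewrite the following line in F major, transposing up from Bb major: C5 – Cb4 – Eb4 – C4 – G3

From Bb up to F is a perfect fifth; apply that to each pitch.
C5 to G5
Cb4 to Gb4
Eb4 to Bb4
C4 to G4
G3 to D4

G5 Gb4 Bb4 G4 D4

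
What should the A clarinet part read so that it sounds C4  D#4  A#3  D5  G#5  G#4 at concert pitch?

Eb4 F#4 C#4 F5 B5 B4

The A clarinet sounds a minor third below written, so the written part must be a minor third above concert — transpose each note up.
C4 becomes Eb4
D#4 becomes F#4
A#3 becomes C#4
D5 becomes F5
G#5 becomes B5
G#4 becomes B4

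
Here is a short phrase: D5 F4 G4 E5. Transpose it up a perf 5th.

A5 C5 D5 B5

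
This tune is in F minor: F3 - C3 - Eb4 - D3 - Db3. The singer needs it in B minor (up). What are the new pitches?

B3 F#3 A4 G#3 G3

F minor to B minor up is an augmented fourth, so every note moves up by that interval.
F3 becomes B3
C3 becomes F#3
Eb4 becomes A4
D3 becomes G#3
Db3 becomes G3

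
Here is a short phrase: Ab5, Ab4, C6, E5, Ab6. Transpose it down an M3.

Ab5 → Fb5
Ab4 → Fb4
C6 → Ab5
E5 → C5
Ab6 → Fb6

Fb5 Fb4 Ab5 C5 Fb6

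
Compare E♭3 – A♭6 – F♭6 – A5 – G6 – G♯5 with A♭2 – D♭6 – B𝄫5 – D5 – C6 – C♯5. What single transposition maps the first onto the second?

down a perfect fifth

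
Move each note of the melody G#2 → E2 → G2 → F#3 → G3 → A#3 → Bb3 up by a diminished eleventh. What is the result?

G#2: an eleventh up reaches C, and 16 semitones makes it C4.
E2 up a diminished eleventh is Ab3.
G2 up a diminished eleventh is Cb4.
F#3 up a diminished eleventh is Bb4.
G3: an eleventh up reaches C, and 16 semitones makes it Cb5.
A#3 up a diminished eleventh is D5.
A diminished eleventh up from Bb3 gives Ebb5.

C4 Ab3 Cb4 Bb4 Cb5 D5 Ebb5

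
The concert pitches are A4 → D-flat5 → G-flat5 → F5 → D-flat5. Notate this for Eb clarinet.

F#4 Bb4 Eb5 D5 Bb4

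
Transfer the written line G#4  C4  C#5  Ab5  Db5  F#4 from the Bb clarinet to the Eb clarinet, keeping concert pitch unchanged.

D#4 G3 G#4 Eb5 Ab4 C#4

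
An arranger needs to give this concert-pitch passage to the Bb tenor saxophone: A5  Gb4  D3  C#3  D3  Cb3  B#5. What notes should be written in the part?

The Bb tenor saxophone sounds a major ninth below written, so the written part must be a major ninth above concert — transpose each note up.
A5 -> B6
Gb4 -> Ab5
D3 -> E4
C#3 -> D#4
D3 -> E4
Cb3 -> Db4
B#5 -> C##7

B6 Ab5 E4 D#4 E4 Db4 C##7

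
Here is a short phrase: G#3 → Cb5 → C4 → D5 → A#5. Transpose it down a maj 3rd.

G#3 becomes E3
Cb5 becomes Abb4
C4 becomes Ab3
D5 becomes Bb4
A#5 becomes F#5

E3 Abb4 Ab3 Bb4 F#5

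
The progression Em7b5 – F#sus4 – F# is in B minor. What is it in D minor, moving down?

B minor down to D minor is a major sixth; each chord root moves by that interval while the quality stays the same.
Em7b5: root E down a major sixth → G, giving Gm7b5.
F#sus4: root F# down a major sixth → A, giving Asus4.
F#: root F# down a major sixth → A, giving A.

Gm7b5 Asus4 A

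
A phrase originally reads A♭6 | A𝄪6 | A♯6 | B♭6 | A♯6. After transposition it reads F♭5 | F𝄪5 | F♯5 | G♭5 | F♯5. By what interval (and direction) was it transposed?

From Ab6 to Fb5 is 10 letter names — a tenth of some quality.
Fb5 to Ab6 is 16 semitones, which makes it a major tenth; the second version is lower, so the direction is down.
Checking another pair — A#6 → F#5 — gives the same interval.

down a major tenth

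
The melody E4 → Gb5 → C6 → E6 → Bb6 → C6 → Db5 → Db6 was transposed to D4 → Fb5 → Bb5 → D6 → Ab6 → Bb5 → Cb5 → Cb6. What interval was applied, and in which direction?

down a major second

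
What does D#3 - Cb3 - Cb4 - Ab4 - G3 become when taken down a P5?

G#2 Fb2 Fb3 Db4 C3

D#3 → G#2
Cb3 → Fb2
Cb4 → Fb3
Ab4 → Db4
G3 → C3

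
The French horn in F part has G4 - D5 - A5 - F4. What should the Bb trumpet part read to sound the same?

First find concert pitch: the French horn in F sounds a perfect fifth below written, so G4 D5 A5 F4 sounds C4 G4 D5 Bb3.
Then write for Bb trumpet: it sounds a major second below written, so the part must be a major second above concert.
C4 → D4
G4 → A4
D5 → E5
Bb3 → C4

D4 A4 E5 C4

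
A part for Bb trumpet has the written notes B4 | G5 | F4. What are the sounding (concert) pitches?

A4 F5 Eb4

The Bb trumpet sounds a major second below written, so transpose each written note down a major second.
B4 to A4
G5 to F5
F4 to Eb4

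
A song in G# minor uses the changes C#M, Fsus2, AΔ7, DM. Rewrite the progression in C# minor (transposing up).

G# minor up to C# minor is a perfect fourth; each chord root moves by that interval while the quality stays the same.
C#M: root C# up a perfect fourth → F#, giving F#M.
Fsus2: root F up a perfect fourth → Bb, giving Bbsus2.
AΔ7: root A up a perfect fourth → D, giving DΔ7.
DM: root D up a perfect fourth → G, giving GM.

F#M Bbsus2 DΔ7 GM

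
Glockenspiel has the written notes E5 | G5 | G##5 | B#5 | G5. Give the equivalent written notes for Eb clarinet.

First find concert pitch: the glockenspiel sounds a perfect fifteenth above written, so E5 G5 G##5 B#5 G5 sounds E7 G7 G##7 B#7 G7.
Then write for Eb clarinet: it sounds a minor third above written, so the part must be a minor third below concert.
E7 → C#7
G7 → E7
G##7 → E##7
B#7 → G##7
G7 → E7

C#7 E7 E##7 G##7 E7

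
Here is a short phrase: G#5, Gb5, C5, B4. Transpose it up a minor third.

B5 Bbb5 Eb5 D5

G#5 becomes B5
Gb5 becomes Bbb5
C5 becomes Eb5
B4 becomes D5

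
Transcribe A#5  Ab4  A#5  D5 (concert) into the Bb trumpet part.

The Bb trumpet sounds a major second below written, so the written part must be a major second above concert — transpose each note up.
A#5 to B#5
Ab4 to Bb4
A#5 to B#5
D5 to E5

B#5 Bb4 B#5 E5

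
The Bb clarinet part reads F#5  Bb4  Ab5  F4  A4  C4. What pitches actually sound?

Written C4 on the Bb clarinet sounds as Bb3, a major second lower; apply that shift to every note.
F#5 to E5
Bb4 to Ab4
Ab5 to Gb5
F4 to Eb4
A4 to G4
C4 to Bb3

E5 Ab4 Gb5 Eb4 G4 Bb3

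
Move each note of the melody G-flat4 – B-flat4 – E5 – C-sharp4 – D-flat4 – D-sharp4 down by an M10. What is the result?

Gb4 gives Ebb3
Bb4 gives Gb3
E5 gives C4
C#4 gives A2
Db4 gives Bbb2
D#4 gives B2

Ebb3 Gb3 C4 A2 Bbb2 B2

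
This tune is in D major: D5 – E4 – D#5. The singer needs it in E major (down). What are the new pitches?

D major to E major down is a minor seventh, so every note moves down by that interval.
D5 gives E4
E4 gives F#3
D#5 gives E#4

E4 F#3 E#4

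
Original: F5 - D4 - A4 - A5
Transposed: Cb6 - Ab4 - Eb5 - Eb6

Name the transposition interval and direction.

Take the first pair: F5 → Cb6. F to C spans 5 letter names, so the interval is some kind of fifth.
F5 to Cb6 is 6 semitones, which makes it a diminished fifth; the second version is higher, so the direction is up.
Checking another pair — A5 → Eb6 — gives the same interval.

up a diminished fifth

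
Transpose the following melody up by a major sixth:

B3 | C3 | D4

A major sixth up from B3 gives G#4.
C3: a sixth up reaches A, and 9 semitones makes it A3.
D4 up a major sixth is B4.

G#4 A3 B4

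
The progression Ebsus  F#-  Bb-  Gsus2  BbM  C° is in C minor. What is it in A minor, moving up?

C minor up to A minor is a major sixth; each chord root moves by that interval while the quality stays the same.
Ebsus: root Eb up a major sixth → C, giving Csus.
F#-: root F# up a major sixth → D#, giving D#-.
Bb-: root Bb up a major sixth → G, giving G-.
Gsus2: root G up a major sixth → E, giving Esus2.
BbM: root Bb up a major sixth → G, giving GM.
C°: root C up a major sixth → A, giving A°.

Csus D#- G- Esus2 GM A°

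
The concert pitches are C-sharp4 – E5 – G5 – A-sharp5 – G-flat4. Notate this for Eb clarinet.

A#3 C#5 E5 F##5 Eb4

Written C4 sounds as Eb4 on the Eb clarinet, so concert pitches are written a minor third down.
C#4 → A#3
E5 → C#5
G5 → E5
A#5 → F##5
Gb4 → Eb4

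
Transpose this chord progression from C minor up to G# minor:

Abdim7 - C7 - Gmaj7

C minor up to G# minor is an augmented fifth; each chord root moves by that interval while the quality stays the same.
Abdim7: root Ab up an augmented fifth → E, giving Edim7.
C7: root C up an augmented fifth → G#, giving G#7.
Gmaj7: root G up an augmented fifth → D#, giving D#maj7.

Edim7 G#7 D#maj7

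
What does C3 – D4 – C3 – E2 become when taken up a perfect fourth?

C3 up a perfect fourth is F3.
D4: a fourth up reaches G, and 5 semitones makes it G4.
C3 up a perfect fourth is F3.
E2: a fourth up reaches A, and 5 semitones makes it A2.

F3 G4 F3 A2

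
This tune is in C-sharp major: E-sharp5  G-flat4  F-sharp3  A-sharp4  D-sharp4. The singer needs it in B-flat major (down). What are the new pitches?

C-sharp major to B-flat major down is an augmented second, so every note moves down by that interval.
E#5 becomes D5
Gb4 becomes Fbb4
F#3 becomes Eb3
A#4 becomes G4
D#4 becomes C4

D5 Fbb4 Eb3 G4 C4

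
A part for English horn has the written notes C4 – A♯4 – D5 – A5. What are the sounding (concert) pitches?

The English horn sounds a perfect fifth below written, so transpose each written note down a perfect fifth.
C4 → F3
A#4 → D#4
D5 → G4
A5 → D5

F3 D#4 G4 D5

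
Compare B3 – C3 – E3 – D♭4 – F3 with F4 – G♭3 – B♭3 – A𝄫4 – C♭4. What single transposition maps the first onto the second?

up a diminished fifth

Take the first pair: B3 → F4. B to F spans 5 letter names, so the interval is some kind of fifth.
B3 to F4 is 6 semitones, which makes it a diminished fifth; the second version is higher, so the direction is up.
Checking another pair — F3 → Cb4 — gives the same interval.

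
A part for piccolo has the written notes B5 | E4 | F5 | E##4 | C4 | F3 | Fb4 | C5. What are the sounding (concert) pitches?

The piccolo sounds a perfect octave above written, so transpose each written note up a perfect octave.
B5 becomes B6
E4 becomes E5
F5 becomes F6
E##4 becomes E##5
C4 becomes C5
F3 becomes F4
Fb4 becomes Fb5
C5 becomes C6

B6 E5 F6 E##5 C5 F4 Fb5 C6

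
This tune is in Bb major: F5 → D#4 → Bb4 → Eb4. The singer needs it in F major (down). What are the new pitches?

C5 A#3 F4 Bb3

Bb major to F major down is a perfect fourth, so every note moves down by that interval.
F5 to C5
D#4 to A#3
Bb4 to F4
Eb4 to Bb3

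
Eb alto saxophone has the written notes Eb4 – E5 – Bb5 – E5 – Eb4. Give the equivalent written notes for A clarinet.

First find concert pitch: the Eb alto saxophone sounds a major sixth below written, so Eb4 E5 Bb5 E5 Eb4 sounds Gb3 G4 Db5 G4 Gb3.
Then write for A clarinet: it sounds a minor third below written, so the part must be a minor third above concert.
Gb3 → Bbb3
G4 → Bb4
Db5 → Fb5
G4 → Bb4
Gb3 → Bbb3

Bbb3 Bb4 Fb5 Bb4 Bbb3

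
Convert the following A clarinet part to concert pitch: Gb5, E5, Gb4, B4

The A clarinet sounds a minor third below written, so transpose each written note down a minor third.
Gb5 becomes Eb5
E5 becomes C#5
Gb4 becomes Eb4
B4 becomes G#4

Eb5 C#5 Eb4 G#4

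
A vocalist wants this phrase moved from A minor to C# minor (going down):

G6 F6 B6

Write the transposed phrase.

B5 A5 D#6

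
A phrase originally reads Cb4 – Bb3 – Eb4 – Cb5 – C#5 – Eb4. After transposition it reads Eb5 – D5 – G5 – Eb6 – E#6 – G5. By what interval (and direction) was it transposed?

up a major tenth

Take the first pair: Cb4 → Eb5. C to E spans 10 letter names, so the interval is some kind of tenth.
Cb4 to Eb5 is 16 semitones, which makes it a major tenth; the second version is higher, so the direction is up.
Checking another pair — Eb4 → G5 — gives the same interval.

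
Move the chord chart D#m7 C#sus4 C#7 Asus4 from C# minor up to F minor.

C# minor up to F minor is a diminished fourth; each chord root moves by that interval while the quality stays the same.
D#m7: root D# up a diminished fourth → G, giving Gm7.
C#sus4: root C# up a diminished fourth → F, giving Fsus4.
C#7: root C# up a diminished fourth → F, giving F7.
Asus4: root A up a diminished fourth → Db, giving Dbsus4.

Gm7 Fsus4 F7 Dbsus4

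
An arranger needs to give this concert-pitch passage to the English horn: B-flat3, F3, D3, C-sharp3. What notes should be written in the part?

The English horn sounds a perfect fifth below written, so the written part must be a perfect fifth above concert — transpose each note up.
Bb3 → F4
F3 → C4
D3 → A3
C#3 → G#3

F4 C4 A3 G#3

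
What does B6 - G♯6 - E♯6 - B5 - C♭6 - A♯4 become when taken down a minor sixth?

D#6 B#5 G##5 D#5 Eb5 C##4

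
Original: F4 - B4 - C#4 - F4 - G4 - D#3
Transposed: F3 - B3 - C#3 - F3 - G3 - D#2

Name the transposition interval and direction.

From F4 to F3 is 8 letter names — an octave of some quality.
F3 to F4 is 12 semitones, which makes it a perfect octave; the second version is lower, so the direction is down.
Checking another pair — D#3 → D#2 — gives the same interval.

down a perfect octave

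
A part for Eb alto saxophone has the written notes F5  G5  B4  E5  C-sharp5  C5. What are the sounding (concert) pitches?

Written C4 on the Eb alto saxophone sounds as Eb3, a major sixth lower; apply that shift to every note.
F5 gives Ab4
G5 gives Bb4
B4 gives D4
E5 gives G4
C#5 gives E4
C5 gives Eb4

Ab4 Bb4 D4 G4 E4 Eb4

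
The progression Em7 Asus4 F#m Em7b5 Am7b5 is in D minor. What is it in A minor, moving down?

Bm7 Esus4 C#m Bm7b5 Em7b5

D minor down to A minor is a perfect fourth; each chord root moves by that interval while the quality stays the same.
Em7: root E down a perfect fourth → B, giving Bm7.
Asus4: root A down a perfect fourth → E, giving Esus4.
F#m: root F# down a perfect fourth → C#, giving C#m.
Em7b5: root E down a perfect fourth → B, giving Bm7b5.
Am7b5: root A down a perfect fourth → E, giving Em7b5.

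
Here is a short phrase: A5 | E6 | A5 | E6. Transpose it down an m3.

A5 down a minor third is F#5.
E6 down a minor third is C#6.
A minor third down from A5 gives F#5.
E6 down a minor third is C#6.

F#5 C#6 F#5 C#6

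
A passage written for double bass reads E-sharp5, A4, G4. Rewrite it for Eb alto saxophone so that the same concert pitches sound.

C##5 F#4 E4

First find concert pitch: the double bass sounds a perfect octave below written, so E-sharp5 A4 G4 sounds E#4 A3 G3.
Then write for Eb alto saxophone: it sounds a major sixth below written, so the part must be a major sixth above concert.
E#4 → C##5
A3 → F#4
G3 → E4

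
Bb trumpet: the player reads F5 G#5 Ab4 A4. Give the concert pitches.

The Bb trumpet sounds a major second below written, so transpose each written note down a major second.
F5 becomes Eb5
G#5 becomes F#5
Ab4 becomes Gb4
A4 becomes G4

Eb5 F#5 Gb4 G4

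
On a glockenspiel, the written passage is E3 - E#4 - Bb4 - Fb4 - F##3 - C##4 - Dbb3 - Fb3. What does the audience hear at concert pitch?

E5 E#6 Bb6 Fb6 F##5 C##6 Dbb5 Fb5

The glockenspiel sounds a perfect fifteenth above written, so transpose each written note up a perfect fifteenth.
E3 -> E5
E#4 -> E#6
Bb4 -> Bb6
Fb4 -> Fb6
F##3 -> F##5
C##4 -> C##6
Dbb3 -> Dbb5
Fb3 -> Fb5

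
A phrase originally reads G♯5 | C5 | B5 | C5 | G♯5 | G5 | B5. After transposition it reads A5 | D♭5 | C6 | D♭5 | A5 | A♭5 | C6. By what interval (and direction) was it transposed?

up a minor second

From G#5 to A5 is 2 letter names — a second of some quality.
G#5 to A5 is 1 semitone, which makes it a minor second; the second version is higher, so the direction is up.
Checking another pair — B5 → C6 — gives the same interval.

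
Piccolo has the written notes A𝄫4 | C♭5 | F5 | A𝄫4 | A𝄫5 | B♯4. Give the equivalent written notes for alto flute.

Dbb6 Fb6 Bb6 Dbb6 Dbb7 E#6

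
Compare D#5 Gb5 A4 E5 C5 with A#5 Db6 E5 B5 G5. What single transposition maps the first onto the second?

up a perfect fifth

Take the first pair: D#5 → A#5. D to A spans 5 letter names, so the interval is some kind of fifth.
D#5 to A#5 is 7 semitones, which makes it a perfect fifth; the second version is higher, so the direction is up.
Checking another pair — C5 → G5 — gives the same interval.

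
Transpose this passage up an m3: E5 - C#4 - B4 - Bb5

G5 E4 D5 Db6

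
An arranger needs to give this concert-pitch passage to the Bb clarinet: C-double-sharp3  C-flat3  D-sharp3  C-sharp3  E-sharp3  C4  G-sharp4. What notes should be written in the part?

The Bb clarinet sounds a major second below written, so the written part must be a major second above concert — transpose each note up.
C##3 → D##3
Cb3 → Db3
D#3 → E#3
C#3 → D#3
E#3 → F##3
C4 → D4
G#4 → A#4

D##3 Db3 E#3 D#3 F##3 D4 A#4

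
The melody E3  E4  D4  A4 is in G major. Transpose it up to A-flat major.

From G up to A-flat is a minor second; apply that to each pitch.
E3 → F3
E4 → F4
D4 → Eb4
A4 → Bb4

F3 F4 Eb4 Bb4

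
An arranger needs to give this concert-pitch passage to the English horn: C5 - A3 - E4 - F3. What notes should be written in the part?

G5 E4 B4 C4

The English horn sounds a perfect fifth below written, so the written part must be a perfect fifth above concert — transpose each note up.
C5 to G5
A3 to E4
E4 to B4
F3 to C4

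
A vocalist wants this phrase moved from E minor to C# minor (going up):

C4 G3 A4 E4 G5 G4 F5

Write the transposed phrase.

A4 E4 F#5 C#5 E6 E5 D6

E minor to C# minor up is a major sixth, so every note moves up by that interval.
C4 gives A4
G3 gives E4
A4 gives F#5
E4 gives C#5
G5 gives E6
G4 gives E5
F5 gives D6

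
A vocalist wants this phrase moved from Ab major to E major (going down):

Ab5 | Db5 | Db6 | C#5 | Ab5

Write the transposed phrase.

E5 A4 A5 G##4 E5

Ab major to E major down is a diminished fourth, so every note moves down by that interval.
Ab5 → E5
Db5 → A4
Db6 → A5
C#5 → G##4
Ab5 → E5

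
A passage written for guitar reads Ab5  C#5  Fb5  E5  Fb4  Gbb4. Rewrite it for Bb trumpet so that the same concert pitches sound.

First find concert pitch: the guitar sounds a perfect octave below written, so Ab5 C#5 Fb5 E5 Fb4 Gbb4 sounds Ab4 C#4 Fb4 E4 Fb3 Gbb3.
Then write for Bb trumpet: it sounds a major second below written, so the part must be a major second above concert.
Ab4 → Bb4
C#4 → D#4
Fb4 → Gb4
E4 → F#4
Fb3 → Gb3
Gbb3 → Abb3

Bb4 D#4 Gb4 F#4 Gb3 Abb3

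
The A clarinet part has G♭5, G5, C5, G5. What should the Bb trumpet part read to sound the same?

First find concert pitch: the A clarinet sounds a minor third below written, so G♭5 G5 C5 G5 sounds Eb5 E5 A4 E5.
Then write for Bb trumpet: it sounds a major second below written, so the part must be a major second above concert.
Eb5 → F5
E5 → F#5
A4 → B4
E5 → F#5

F5 F#5 B4 F#5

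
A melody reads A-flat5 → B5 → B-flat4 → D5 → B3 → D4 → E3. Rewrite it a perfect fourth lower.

Eb5 F#5 F4 A4 F#3 A3 B2

Ab5 -> Eb5
B5 -> F#5
Bb4 -> F4
D5 -> A4
B3 -> F#3
D4 -> A3
E3 -> B2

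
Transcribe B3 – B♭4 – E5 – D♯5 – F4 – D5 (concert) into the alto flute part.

E4 Eb5 A5 G#5 Bb4 G5

Written C4 sounds as G3 on the alto flute, so concert pitches are written a perfect fourth up.
B3 to E4
Bb4 to Eb5
E5 to A5
D#5 to G#5
F4 to Bb4
D5 to G5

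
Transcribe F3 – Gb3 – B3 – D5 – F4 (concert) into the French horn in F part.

C4 Db4 F#4 A5 C5

The French horn in F sounds a perfect fifth below written, so the written part must be a perfect fifth above concert — transpose each note up.
F3 to C4
Gb3 to Db4
B3 to F#4
D5 to A5
F4 to C5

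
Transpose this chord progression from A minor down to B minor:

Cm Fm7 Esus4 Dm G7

Dm Gm7 F#sus4 Em A7

A minor down to B minor is a minor seventh; each chord root moves by that interval while the quality stays the same.
Cm: root C down a minor seventh → D, giving Dm.
Fm7: root F down a minor seventh → G, giving Gm7.
Esus4: root E down a minor seventh → F#, giving F#sus4.
Dm: root D down a minor seventh → E, giving Em.
G7: root G down a minor seventh → A, giving A7.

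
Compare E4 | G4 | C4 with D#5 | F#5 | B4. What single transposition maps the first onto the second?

up a major seventh

Take the first pair: E4 → D#5. E to D spans 7 letter names, so the interval is some kind of seventh.
E4 to D#5 is 11 semitones, which makes it a major seventh; the second version is higher, so the direction is up.
Checking another pair — C4 → B4 — gives the same interval.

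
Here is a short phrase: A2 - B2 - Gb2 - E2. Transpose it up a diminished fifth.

A2 → Eb3
B2 → F3
Gb2 → Dbb3
E2 → Bb2

Eb3 F3 Dbb3 Bb2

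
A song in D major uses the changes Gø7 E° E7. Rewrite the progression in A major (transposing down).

Dø7 B° B7

D major down to A major is a perfect fourth; each chord root moves by that interval while the quality stays the same.
Gø7: root G down a perfect fourth → D, giving Dø7.
E°: root E down a perfect fourth → B, giving B°.
E7: root E down a perfect fourth → B, giving B7.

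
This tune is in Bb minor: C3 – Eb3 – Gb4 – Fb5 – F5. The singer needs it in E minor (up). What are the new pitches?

F#3 A3 C5 Bb5 B5

Bb minor to E minor up is an augmented fourth, so every note moves up by that interval.
C3 gives F#3
Eb3 gives A3
Gb4 gives C5
Fb5 gives Bb5
F5 gives B5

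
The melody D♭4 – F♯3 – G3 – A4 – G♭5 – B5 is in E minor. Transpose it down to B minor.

Ab3 C#3 D3 E4 Db5 F#5

E minor to B minor down is a perfect fourth, so every note moves down by that interval.
Db4 becomes Ab3
F#3 becomes C#3
G3 becomes D3
A4 becomes E4
Gb5 becomes Db5
B5 becomes F#5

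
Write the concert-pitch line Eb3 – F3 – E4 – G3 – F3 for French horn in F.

Written C4 sounds as F3 on the French horn in F, so concert pitches are written a perfect fifth up.
Eb3 -> Bb3
F3 -> C4
E4 -> B4
G3 -> D4
F3 -> C4

Bb3 C4 B4 D4 C4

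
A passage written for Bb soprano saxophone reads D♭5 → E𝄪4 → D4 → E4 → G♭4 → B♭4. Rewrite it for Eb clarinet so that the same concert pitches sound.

Ab4 B##3 A3 B3 Db4 F4

First find concert pitch: the Bb soprano saxophone sounds a major second below written, so D♭5 E𝄪4 D4 E4 G♭4 B♭4 sounds Cb5 D##4 C4 D4 Fb4 Ab4.
Then write for Eb clarinet: it sounds a minor third above written, so the part must be a minor third below concert.
Cb5 → Ab4
D##4 → B##3
C4 → A3
D4 → B3
Fb4 → Db4
Ab4 → F4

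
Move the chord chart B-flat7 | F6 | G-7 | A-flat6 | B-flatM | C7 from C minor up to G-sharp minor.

F#7 C#6 D#-7 E6 F#M G#7

C minor up to G-sharp minor is an augmented fifth; each chord root moves by that interval while the quality stays the same.
B-flat7: root B-flat up an augmented fifth → F#, giving F#7.
F6: root F up an augmented fifth → C#, giving C#6.
G-7: root G up an augmented fifth → D#, giving D#-7.
A-flat6: root A-flat up an augmented fifth → E, giving E6.
B-flatM: root B-flat up an augmented fifth → F#, giving F#M.
C7: root C up an augmented fifth → G#, giving G#7.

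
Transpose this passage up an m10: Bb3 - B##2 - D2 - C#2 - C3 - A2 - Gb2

Bb3 gives Db5
B##2 gives D##4
D2 gives F3
C#2 gives E3
C3 gives Eb4
A2 gives C4
Gb2 gives Bbb3

Db5 D##4 F3 E3 Eb4 C4 Bbb3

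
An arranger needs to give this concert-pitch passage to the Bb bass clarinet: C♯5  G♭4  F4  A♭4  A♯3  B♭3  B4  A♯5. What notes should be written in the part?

D#6 Ab5 G5 Bb5 B#4 C5 C#6 B#6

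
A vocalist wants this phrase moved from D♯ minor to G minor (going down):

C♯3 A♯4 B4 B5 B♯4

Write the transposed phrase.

From D♯ down to G is an augmented fifth; apply that to each pitch.
C#3 to F2
A#4 to D4
B4 to Eb4
B5 to Eb5
B#4 to E4

F2 D4 Eb4 Eb5 E4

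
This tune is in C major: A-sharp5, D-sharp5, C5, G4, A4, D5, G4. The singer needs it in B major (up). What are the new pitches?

C major to B major up is a major seventh, so every note moves up by that interval.
A#5 becomes G##6
D#5 becomes C##6
C5 becomes B5
G4 becomes F#5
A4 becomes G#5
D5 becomes C#6
G4 becomes F#5

G##6 C##6 B5 F#5 G#5 C#6 F#5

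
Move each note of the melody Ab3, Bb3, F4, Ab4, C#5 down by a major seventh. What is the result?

Bbb2 Cb3 Gb3 Bbb3 D4

Ab3 becomes Bbb2
Bb3 becomes Cb3
F4 becomes Gb3
Ab4 becomes Bbb3
C#5 becomes D4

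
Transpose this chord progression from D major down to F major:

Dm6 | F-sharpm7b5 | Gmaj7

Fm6 Am7b5 Bbmaj7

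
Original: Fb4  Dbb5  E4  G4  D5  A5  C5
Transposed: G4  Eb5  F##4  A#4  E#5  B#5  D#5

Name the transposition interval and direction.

From Fb4 to G4 is 2 letter names — a second of some quality.
Fb4 to G4 is 3 semitones, which makes it an augmented second; the second version is higher, so the direction is up.
Checking another pair — C5 → D#5 — gives the same interval.

up an augmented second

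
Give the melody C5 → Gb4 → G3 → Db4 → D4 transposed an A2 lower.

Bbb4 Fbb4 Fb3 Cbb4 Cb4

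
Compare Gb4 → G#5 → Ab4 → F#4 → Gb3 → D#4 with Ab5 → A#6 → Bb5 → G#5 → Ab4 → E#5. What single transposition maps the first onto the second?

up a major ninth

From Gb4 to Ab5 is 9 letter names — a ninth of some quality.
Gb4 to Ab5 is 14 semitones, which makes it a major ninth; the second version is higher, so the direction is up.
Checking another pair — D#4 → E#5 — gives the same interval.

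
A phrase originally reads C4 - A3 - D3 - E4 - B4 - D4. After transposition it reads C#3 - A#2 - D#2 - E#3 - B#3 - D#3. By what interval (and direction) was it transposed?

Take the first pair: C4 → C#3. C to C spans 8 letter names, so the interval is some kind of octave.
C#3 to C4 is 11 semitones, which makes it a diminished octave; the second version is lower, so the direction is down.
Checking another pair — D4 → D#3 — gives the same interval.

down a diminished octave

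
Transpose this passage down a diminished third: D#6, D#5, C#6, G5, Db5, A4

A diminished third down from D#6 gives B##5.
A diminished third down from D#5 gives B##4.
C#6 down a diminished third is A##5.
A diminished third down from G5 gives E#5.
A diminished third down from Db5 gives B4.
A4 down a diminished third is F##4.

B##5 B##4 A##5 E#5 B4 F##4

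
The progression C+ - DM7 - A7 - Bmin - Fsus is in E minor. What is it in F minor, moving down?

E minor down to F minor is a major seventh; each chord root moves by that interval while the quality stays the same.
C+: root C down a major seventh → Db, giving Db+.
DM7: root D down a major seventh → Eb, giving EbM7.
A7: root A down a major seventh → Bb, giving Bb7.
Bmin: root B down a major seventh → C, giving Cmin.
Fsus: root F down a major seventh → Gb, giving Gbsus.

Db+ EbM7 Bb7 Cmin Gbsus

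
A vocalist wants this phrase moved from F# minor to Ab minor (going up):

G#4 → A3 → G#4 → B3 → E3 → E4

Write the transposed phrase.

Bb4 Cb4 Bb4 Db4 Gb3 Gb4

From F# up to Ab is a diminished third; apply that to each pitch.
G#4 -> Bb4
A3 -> Cb4
G#4 -> Bb4
B3 -> Db4
E3 -> Gb3
E4 -> Gb4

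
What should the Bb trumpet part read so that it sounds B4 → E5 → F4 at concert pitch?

C#5 F#5 G4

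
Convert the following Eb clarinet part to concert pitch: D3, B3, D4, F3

F3 D4 F4 Ab3

Written C4 on the Eb clarinet sounds as Eb4, a minor third higher; apply that shift to every note.
D3 → F3
B3 → D4
D4 → F4
F3 → Ab3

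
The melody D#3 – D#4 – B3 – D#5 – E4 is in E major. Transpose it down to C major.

E major to C major down is a major third, so every note moves down by that interval.
D#3 -> B2
D#4 -> B3
B3 -> G3
D#5 -> B4
E4 -> C4

B2 B3 G3 B4 C4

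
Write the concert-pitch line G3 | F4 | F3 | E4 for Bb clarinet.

Written C4 sounds as Bb3 on the Bb clarinet, so concert pitches are written a major second up.
G3 -> A3
F4 -> G4
F3 -> G3
E4 -> F#4

A3 G4 G3 F#4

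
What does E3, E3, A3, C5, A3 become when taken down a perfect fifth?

E3: a fifth down reaches A, and 7 semitones makes it A2.
E3: a fifth down reaches A, and 7 semitones makes it A2.
A3 down a perfect fifth is D3.
C5 down a perfect fifth is F4.
A perfect fifth down from A3 gives D3.

A2 A2 D3 F4 D3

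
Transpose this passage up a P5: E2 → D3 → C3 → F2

E2 -> B2
D3 -> A3
C3 -> G3
F2 -> C3

B2 A3 G3 C3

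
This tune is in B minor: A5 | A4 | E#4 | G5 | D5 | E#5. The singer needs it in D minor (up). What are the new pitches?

B minor to D minor up is a minor third, so every note moves up by that interval.
A5 to C6
A4 to C5
E#4 to G#4
G5 to Bb5
D5 to F5
E#5 to G#5

C6 C5 G#4 Bb5 F5 G#5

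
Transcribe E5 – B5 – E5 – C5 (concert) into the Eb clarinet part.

Written C4 sounds as Eb4 on the Eb clarinet, so concert pitches are written a minor third down.
E5 becomes C#5
B5 becomes G#5
E5 becomes C#5
C5 becomes A4

C#5 G#5 C#5 A4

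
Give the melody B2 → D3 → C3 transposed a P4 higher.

E3 G3 F3

A perfect fourth up from B2 gives E3.
D3 up a perfect fourth is G3.
C3: a fourth up reaches F, and 5 semitones makes it F3.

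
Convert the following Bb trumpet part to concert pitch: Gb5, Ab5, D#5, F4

The Bb trumpet sounds a major second below written, so transpose each written note down a major second.
Gb5 becomes Fb5
Ab5 becomes Gb5
D#5 becomes C#5
F4 becomes Eb4

Fb5 Gb5 C#5 Eb4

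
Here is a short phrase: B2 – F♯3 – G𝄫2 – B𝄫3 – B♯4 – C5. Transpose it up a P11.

A perfect eleventh up from B2 gives E4.
F#3 up a perfect eleventh is B4.
Gbb2 up a perfect eleventh is Cbb4.
Bbb3: an eleventh up reaches E, and 17 semitones makes it Ebb5.
B#4: an eleventh up reaches E, and 17 semitones makes it E#6.
C5: an eleventh up reaches F, and 17 semitones makes it F6.

E4 B4 Cbb4 Ebb5 E#6 F6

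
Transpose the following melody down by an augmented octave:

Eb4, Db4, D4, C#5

Ebb3 Dbb3 Db3 C4

Eb4 down an augmented octave is Ebb3.
An augmented octave down from Db4 gives Dbb3.
D4 down an augmented octave is Db3.
C#5: an octave down reaches C, and 13 semitones makes it C4.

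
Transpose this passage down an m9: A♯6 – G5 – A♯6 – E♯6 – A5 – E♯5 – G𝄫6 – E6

G##5 F#4 G##5 D##5 G#4 D##4 Fb5 D#5

A minor ninth down from A#6 gives G##5.
A minor ninth down from G5 gives F#4.
A#6 down a minor ninth is G##5.
A minor ninth down from E#6 gives D##5.
A5: a ninth down reaches G, and 13 semitones makes it G#4.
E#5 down a minor ninth is D##4.
A minor ninth down from Gbb6 gives Fb5.
A minor ninth down from E6 gives D#5.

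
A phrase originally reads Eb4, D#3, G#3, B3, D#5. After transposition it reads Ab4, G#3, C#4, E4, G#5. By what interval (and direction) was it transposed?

Take the first pair: Eb4 → Ab4. E to A spans 4 letter names, so the interval is some kind of fourth.
Eb4 to Ab4 is 5 semitones, which makes it a perfect fourth; the second version is higher, so the direction is up.
Checking another pair — D#5 → G#5 — gives the same interval.

up a perfect fourth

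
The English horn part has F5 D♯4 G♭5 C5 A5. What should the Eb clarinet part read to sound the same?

G4 E#3 Ab4 D4 B4

First find concert pitch: the English horn sounds a perfect fifth below written, so F5 D♯4 G♭5 C5 A5 sounds Bb4 G#3 Cb5 F4 D5.
Then write for Eb clarinet: it sounds a minor third above written, so the part must be a minor third below concert.
Bb4 → G4
G#3 → E#3
Cb5 → Ab4
F4 → D4
D5 → B4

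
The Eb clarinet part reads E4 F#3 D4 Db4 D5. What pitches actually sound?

G4 A3 F4 Fb4 F5

Written C4 on the Eb clarinet sounds as Eb4, a minor third higher; apply that shift to every note.
E4 -> G4
F#3 -> A3
D4 -> F4
Db4 -> Fb4
D5 -> F5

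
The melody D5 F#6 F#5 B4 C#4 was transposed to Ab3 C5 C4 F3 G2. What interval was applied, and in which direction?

Take the first pair: D5 → Ab3. D to A spans 11 letter names, so the interval is some kind of eleventh.
Ab3 to D5 is 18 semitones, which makes it an augmented eleventh; the second version is lower, so the direction is down.
Checking another pair — C#4 → G2 — gives the same interval.

down an augmented eleventh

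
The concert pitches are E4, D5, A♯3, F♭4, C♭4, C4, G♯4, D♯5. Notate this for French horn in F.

B4 A5 E#4 Cb5 Gb4 G4 D#5 A#5

Written C4 sounds as F3 on the French horn in F, so concert pitches are written a perfect fifth up.
E4 to B4
D5 to A5
A#3 to E#4
Fb4 to Cb5
Cb4 to Gb4
C4 to G4
G#4 to D#5
D#5 to A#5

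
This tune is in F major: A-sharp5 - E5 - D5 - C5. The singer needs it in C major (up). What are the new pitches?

From F up to C is a perfect fifth; apply that to each pitch.
A#5 becomes E#6
E5 becomes B5
D5 becomes A5
C5 becomes G5

E#6 B5 A5 G5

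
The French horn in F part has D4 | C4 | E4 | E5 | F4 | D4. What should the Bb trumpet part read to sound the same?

A3 G3 B3 B4 C4 A3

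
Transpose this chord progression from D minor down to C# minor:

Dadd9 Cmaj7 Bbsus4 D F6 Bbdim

C#add9 Bmaj7 Asus4 C# E6 Adim

D minor down to C# minor is a minor second; each chord root moves by that interval while the quality stays the same.
Dadd9: root D down a minor second → C#, giving C#add9.
Cmaj7: root C down a minor second → B, giving Bmaj7.
Bbsus4: root Bb down a minor second → A, giving Asus4.
D: root D down a minor second → C#, giving C#.
F6: root F down a minor second → E, giving E6.
Bbdim: root Bb down a minor second → A, giving Adim.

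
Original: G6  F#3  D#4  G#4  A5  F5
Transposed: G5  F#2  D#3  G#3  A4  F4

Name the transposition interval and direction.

down a perfect octave

From G6 to G5 is 8 letter names — an octave of some quality.
G5 to G6 is 12 semitones, which makes it a perfect octave; the second version is lower, so the direction is down.
Checking another pair — F5 → F4 — gives the same interval.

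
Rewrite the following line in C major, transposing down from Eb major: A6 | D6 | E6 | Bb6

From Eb down to C is a minor third; apply that to each pitch.
A6 gives F#6
D6 gives B5
E6 gives C#6
Bb6 gives G6

F#6 B5 C#6 G6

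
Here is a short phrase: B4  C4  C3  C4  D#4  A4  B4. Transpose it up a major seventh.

B4 up a major seventh is A#5.
C4 up a major seventh is B4.
C3 up a major seventh is B3.
C4: a seventh up reaches B, and 11 semitones makes it B4.
D#4: a seventh up reaches C, and 11 semitones makes it C##5.
A major seventh up from A4 gives G#5.
A major seventh up from B4 gives A#5.

A#5 B4 B3 B4 C##5 G#5 A#5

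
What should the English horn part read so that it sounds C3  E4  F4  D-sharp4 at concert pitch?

G3 B4 C5 A#4

The English horn sounds a perfect fifth below written, so the written part must be a perfect fifth above concert — transpose each note up.
C3 to G3
E4 to B4
F4 to C5
D#4 to A#4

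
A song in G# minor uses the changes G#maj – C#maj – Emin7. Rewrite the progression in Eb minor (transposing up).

G# minor up to Eb minor is a diminished sixth; each chord root moves by that interval while the quality stays the same.
G#maj: root G# up a diminished sixth → Eb, giving Ebmaj.
C#maj: root C# up a diminished sixth → Ab, giving Abmaj.
Emin7: root E up a diminished sixth → Cb, giving Cbmin7.

Ebmaj Abmaj Cbmin7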